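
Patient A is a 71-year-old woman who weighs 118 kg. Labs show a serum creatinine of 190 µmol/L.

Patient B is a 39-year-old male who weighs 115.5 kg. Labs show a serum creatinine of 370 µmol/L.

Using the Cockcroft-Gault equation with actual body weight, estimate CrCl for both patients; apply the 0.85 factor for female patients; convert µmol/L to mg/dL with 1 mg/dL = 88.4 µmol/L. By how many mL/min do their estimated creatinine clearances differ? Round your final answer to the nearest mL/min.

6 mL/min

Patient A: SCr = 190 / 88.4 = 2.149 mg/dL
Patient A: CrCl = (140 − 71) × 118 / (72 × 2.149) × 0.85 = 8142.0 / 154.73 × 0.85 ≈ 44.7 mL/min
Patient B: SCr = 370 / 88.4 = 4.186 mg/dL
Patient B: CrCl = (140 − 39) × 115.5 / (72 × 4.186) = 11665.5 / 301.39 ≈ 38.7 mL/min
|44.7 − 38.7| = 6.0 mL/min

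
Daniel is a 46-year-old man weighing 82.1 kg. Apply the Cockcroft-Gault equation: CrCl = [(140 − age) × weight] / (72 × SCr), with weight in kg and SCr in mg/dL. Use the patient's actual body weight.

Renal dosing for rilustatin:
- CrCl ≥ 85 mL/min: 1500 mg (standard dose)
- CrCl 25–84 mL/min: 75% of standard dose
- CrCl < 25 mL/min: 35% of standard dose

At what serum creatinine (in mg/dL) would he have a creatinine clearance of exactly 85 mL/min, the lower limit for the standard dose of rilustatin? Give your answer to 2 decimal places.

1.26 mg/dL

Standard dose requires CrCl ≥ 85 mL/min.
Set (140 − 46) × 82.1 / (72 × SCr) = 85
SCr = (140 − 46) × 82.1 / (72 × 85) = 1.261 mg/dL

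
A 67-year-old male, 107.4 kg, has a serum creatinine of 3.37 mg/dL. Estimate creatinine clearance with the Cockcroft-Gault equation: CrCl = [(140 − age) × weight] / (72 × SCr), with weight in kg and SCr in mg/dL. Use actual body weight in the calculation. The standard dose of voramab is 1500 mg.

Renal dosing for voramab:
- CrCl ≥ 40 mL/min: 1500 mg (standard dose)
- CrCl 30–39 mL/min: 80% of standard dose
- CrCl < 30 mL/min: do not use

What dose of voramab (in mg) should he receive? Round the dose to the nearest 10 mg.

CrCl = (140 − 67) × 107.4 / (72 × 3.37) = 7840.2 / 242.64 ≈ 32.3 mL/min
CrCl ≈ 32 mL/min → bracket 30–39 mL/min.
80% of 1500 mg = 1200 mg

1200 mg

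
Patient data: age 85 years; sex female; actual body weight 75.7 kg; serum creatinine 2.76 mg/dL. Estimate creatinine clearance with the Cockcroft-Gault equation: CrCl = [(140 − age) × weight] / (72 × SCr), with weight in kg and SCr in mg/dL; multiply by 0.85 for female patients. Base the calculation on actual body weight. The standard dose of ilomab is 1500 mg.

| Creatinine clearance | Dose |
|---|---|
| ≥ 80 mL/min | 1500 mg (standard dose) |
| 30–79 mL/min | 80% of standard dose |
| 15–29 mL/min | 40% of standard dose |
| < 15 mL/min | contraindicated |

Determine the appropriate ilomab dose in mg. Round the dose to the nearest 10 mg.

CrCl = (140 − 85) × 75.7 / (72 × 2.76) × 0.85 = 4163.5 / 198.72 × 0.85 ≈ 17.8 mL/min
CrCl ≈ 18 mL/min → bracket 15–29 mL/min.
40% of 1500 mg = 600 mg

600 mg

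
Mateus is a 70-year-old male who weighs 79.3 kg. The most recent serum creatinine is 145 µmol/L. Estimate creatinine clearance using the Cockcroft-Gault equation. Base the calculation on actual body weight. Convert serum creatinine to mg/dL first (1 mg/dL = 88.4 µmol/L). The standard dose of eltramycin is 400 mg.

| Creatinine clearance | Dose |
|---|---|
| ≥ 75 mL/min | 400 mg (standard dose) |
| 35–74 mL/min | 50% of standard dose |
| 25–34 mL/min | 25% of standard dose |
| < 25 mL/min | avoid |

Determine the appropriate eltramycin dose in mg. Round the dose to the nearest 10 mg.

200 mg

SCr = 145 / 88.4 = 1.64 mg/dL
CrCl = (140 − 70) × 79.3 / (72 × 1.64) = 5551.0 / 118.08 ≈ 47.0 mL/min
CrCl ≈ 47 mL/min → bracket 35–74 mL/min.
50% of 400 mg = 200 mg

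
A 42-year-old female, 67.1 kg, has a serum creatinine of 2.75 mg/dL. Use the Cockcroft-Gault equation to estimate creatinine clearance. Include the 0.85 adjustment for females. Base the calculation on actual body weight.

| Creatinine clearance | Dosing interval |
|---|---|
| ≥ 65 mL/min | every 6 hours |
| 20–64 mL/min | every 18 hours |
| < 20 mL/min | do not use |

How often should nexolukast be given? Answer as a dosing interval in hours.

every 18 hours

CrCl = (140 − 42) × 67.1 / (72 × 2.75) × 0.85 = 6575.8 / 198.00 × 0.85 ≈ 28.2 mL/min
CrCl ≈ 28 mL/min → bracket 20–64 mL/min → every 18 hours.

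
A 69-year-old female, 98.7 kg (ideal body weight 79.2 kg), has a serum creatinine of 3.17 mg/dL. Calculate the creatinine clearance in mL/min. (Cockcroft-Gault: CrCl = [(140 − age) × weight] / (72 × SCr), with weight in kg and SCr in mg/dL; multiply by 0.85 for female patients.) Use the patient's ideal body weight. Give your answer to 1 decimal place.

20.9 mL/min

CrCl = (140 − 69) × 79.2 / (72 × 3.17) × 0.85 = 5623.2 / 228.24 × 0.85 ≈ 20.9 mL/min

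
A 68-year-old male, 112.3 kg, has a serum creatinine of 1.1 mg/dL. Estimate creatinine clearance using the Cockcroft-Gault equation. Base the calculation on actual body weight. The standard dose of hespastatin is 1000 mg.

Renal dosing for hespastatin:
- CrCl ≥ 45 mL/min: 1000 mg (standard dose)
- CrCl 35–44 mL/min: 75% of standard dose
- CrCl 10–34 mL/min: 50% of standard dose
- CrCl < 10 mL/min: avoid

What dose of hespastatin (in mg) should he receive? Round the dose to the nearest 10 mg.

1000 mg

CrCl = (140 − 68) × 112.3 / (72 × 1.1) = 8085.6 / 79.20 ≈ 102.1 mL/min
CrCl ≈ 102 mL/min → bracket ≥ 45 mL/min.
100% of 1000 mg = 1000 mg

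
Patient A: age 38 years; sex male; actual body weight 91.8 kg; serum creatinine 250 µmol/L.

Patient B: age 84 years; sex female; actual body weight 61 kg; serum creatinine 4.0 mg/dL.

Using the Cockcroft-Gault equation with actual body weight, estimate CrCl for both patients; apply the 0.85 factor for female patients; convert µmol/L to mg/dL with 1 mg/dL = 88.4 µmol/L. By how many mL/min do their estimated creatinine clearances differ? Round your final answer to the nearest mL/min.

36 mL/min

Patient A: SCr = 250 / 88.4 = 2.828 mg/dL
Patient A: CrCl = (140 − 38) × 91.8 / (72 × 2.828) = 9363.6 / 203.62 ≈ 46.0 mL/min
Patient B: CrCl = (140 − 84) × 61 / (72 × 4) × 0.85 = 3416.0 / 288.00 × 0.85 ≈ 10.1 mL/min
|46.0 − 10.1| = 35.9 mL/min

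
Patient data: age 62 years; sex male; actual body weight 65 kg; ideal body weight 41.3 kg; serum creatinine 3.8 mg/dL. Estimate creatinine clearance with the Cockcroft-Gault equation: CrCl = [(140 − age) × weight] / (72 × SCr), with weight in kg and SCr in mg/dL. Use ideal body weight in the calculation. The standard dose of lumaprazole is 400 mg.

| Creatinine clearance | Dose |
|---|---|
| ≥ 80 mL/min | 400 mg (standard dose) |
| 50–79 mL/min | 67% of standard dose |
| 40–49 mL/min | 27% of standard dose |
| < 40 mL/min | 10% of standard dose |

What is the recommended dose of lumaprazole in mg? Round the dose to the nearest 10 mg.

CrCl = (140 − 62) × 41.3 / (72 × 3.8) = 3221.4 / 273.60 ≈ 11.8 mL/min
CrCl ≈ 12 mL/min → bracket < 40 mL/min.
10% of 400 mg = 40 mg

40 mg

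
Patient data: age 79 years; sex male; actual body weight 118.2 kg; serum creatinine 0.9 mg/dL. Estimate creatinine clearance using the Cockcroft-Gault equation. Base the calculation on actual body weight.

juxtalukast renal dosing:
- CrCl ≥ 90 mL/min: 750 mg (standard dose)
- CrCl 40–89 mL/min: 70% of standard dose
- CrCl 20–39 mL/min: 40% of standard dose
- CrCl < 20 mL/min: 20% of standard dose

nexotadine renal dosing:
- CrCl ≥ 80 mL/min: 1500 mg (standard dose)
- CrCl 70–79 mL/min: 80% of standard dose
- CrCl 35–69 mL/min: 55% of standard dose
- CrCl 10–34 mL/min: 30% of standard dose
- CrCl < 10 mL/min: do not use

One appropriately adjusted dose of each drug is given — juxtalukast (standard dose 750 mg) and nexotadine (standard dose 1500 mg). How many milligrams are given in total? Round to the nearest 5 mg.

2250 mg

CrCl = (140 − 79) × 118.2 / (72 × 0.9) = 7210.2 / 64.80 ≈ 111.3 mL/min
CrCl ≈ 111 mL/min.
juxtalukast: ≥ 90 mL/min → 100% of 750 mg = 750 mg.
nexotadine: ≥ 80 mL/min → 100% of 1500 mg = 1500 mg.
Total = 750 + 1500 = 2250 mg.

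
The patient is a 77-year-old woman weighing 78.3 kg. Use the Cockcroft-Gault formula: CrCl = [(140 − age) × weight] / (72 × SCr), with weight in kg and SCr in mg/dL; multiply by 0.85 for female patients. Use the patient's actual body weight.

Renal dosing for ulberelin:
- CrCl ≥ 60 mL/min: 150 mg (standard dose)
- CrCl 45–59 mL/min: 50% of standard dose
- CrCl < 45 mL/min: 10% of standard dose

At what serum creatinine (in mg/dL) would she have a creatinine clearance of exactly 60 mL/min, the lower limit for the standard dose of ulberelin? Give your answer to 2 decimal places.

0.97 mg/dL

Standard dose requires CrCl ≥ 60 mL/min.
Set (140 − 77) × 78.3 × 0.85 / (72 × SCr) = 60
SCr = (140 − 77) × 78.3 × 0.85 / (72 × 60) = 0.971 mg/dL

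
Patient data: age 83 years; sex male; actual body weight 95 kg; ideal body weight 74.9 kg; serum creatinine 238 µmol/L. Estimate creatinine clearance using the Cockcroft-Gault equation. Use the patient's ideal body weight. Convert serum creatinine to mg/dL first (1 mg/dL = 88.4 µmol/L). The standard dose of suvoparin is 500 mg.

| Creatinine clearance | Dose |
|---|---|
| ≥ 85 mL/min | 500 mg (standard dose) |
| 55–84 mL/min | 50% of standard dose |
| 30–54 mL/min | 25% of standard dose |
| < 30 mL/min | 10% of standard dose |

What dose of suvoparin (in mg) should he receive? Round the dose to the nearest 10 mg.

SCr = 238 / 88.4 = 2.692 mg/dL
CrCl = (140 − 83) × 74.9 / (72 × 2.692) = 4269.3 / 193.82 ≈ 22.0 mL/min
CrCl ≈ 22 mL/min → bracket < 30 mL/min.
10% of 500 mg = 50 mg

50 mg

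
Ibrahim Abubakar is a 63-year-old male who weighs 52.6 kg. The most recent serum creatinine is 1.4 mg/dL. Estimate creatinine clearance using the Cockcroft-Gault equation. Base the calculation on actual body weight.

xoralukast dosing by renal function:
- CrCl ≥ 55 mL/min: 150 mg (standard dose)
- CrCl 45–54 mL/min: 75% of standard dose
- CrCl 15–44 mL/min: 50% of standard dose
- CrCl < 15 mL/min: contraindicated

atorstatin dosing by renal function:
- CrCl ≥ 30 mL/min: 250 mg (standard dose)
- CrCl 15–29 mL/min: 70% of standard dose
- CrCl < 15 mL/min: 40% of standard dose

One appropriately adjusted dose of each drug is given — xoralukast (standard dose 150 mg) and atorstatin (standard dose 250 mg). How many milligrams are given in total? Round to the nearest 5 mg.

CrCl = (140 − 63) × 52.6 / (72 × 1.4) = 4050.2 / 100.80 ≈ 40.2 mL/min
CrCl ≈ 40 mL/min.
xoralukast: 15–44 mL/min → 50% of 150 mg = 75 mg.
atorstatin: ≥ 30 mL/min → 100% of 250 mg = 250 mg.
Total = 75 + 250 = 325 mg.

325 mg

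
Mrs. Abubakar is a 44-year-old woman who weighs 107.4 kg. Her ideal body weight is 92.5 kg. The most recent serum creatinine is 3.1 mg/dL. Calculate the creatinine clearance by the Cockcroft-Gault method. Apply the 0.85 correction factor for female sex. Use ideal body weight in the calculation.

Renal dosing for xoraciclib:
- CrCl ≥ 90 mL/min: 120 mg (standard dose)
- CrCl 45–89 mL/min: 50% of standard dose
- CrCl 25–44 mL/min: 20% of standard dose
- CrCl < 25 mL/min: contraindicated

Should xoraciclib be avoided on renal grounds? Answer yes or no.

CrCl = (140 − 44) × 92.5 / (72 × 3.1) × 0.85 = 8880.0 / 223.20 × 0.85 ≈ 33.8 mL/min
CrCl ≈ 34 mL/min, which is ≥ 25 mL/min.

no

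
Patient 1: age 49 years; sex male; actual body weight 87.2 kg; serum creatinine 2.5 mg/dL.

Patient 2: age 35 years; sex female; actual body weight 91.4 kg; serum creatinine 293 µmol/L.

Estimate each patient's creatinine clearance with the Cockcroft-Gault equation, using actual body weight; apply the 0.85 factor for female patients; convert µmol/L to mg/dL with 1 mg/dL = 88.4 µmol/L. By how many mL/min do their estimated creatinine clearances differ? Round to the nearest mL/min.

Patient 1: CrCl = (140 − 49) × 87.2 / (72 × 2.5) = 7935.2 / 180.00 ≈ 44.1 mL/min
Patient 2: SCr = 293 / 88.4 = 3.314 mg/dL
Patient 2: CrCl = (140 − 35) × 91.4 / (72 × 3.314) × 0.85 = 9597.0 / 238.61 × 0.85 ≈ 34.2 mL/min
|44.1 − 34.2| = 9.9 mL/min

10 mL/min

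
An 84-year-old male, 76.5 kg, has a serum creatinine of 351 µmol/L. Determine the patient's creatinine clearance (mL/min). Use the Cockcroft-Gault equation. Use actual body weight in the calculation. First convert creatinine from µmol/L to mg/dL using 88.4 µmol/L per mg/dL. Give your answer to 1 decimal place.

SCr = 351 / 88.4 = 3.971 mg/dL
CrCl = (140 − 84) × 76.5 / (72 × 3.971) = 4284.0 / 285.91 ≈ 15.0 mL/min

15.0 mL/min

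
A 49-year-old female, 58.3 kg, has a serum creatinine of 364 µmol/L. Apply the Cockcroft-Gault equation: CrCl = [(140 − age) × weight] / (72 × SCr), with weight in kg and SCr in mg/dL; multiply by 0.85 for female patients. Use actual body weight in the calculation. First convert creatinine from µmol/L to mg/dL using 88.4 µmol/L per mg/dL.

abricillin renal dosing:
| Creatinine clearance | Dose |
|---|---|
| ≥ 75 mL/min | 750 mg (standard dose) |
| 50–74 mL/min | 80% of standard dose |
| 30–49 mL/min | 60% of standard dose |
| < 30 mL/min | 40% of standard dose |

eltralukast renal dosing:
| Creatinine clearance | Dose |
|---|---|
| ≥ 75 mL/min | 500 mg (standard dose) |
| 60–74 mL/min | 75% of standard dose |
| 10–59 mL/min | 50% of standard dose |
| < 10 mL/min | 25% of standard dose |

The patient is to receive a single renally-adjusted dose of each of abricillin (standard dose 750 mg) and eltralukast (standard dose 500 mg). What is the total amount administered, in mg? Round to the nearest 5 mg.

SCr = 364 / 88.4 = 4.118 mg/dL
CrCl = (140 − 49) × 58.3 / (72 × 4.118) × 0.85 = 5305.3 / 296.50 × 0.85 ≈ 15.2 mL/min
CrCl ≈ 15 mL/min.
abricillin: < 30 mL/min → 40% of 750 mg = 300 mg.
eltralukast: 10–59 mL/min → 50% of 500 mg = 250 mg.
Total = 300 + 250 = 550 mg.

550 mg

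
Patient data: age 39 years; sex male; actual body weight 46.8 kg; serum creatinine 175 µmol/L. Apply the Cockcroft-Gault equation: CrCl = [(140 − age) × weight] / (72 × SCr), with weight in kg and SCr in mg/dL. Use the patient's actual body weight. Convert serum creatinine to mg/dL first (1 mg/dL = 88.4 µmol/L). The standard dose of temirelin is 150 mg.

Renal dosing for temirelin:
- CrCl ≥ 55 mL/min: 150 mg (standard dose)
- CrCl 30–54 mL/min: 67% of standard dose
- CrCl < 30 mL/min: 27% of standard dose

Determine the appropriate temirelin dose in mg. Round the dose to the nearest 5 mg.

100 mg

SCr = 175 / 88.4 = 1.98 mg/dL
CrCl = (140 − 39) × 46.8 / (72 × 1.98) = 4726.8 / 142.56 ≈ 33.2 mL/min
CrCl ≈ 33 mL/min → bracket 30–54 mL/min.
67% of 150 mg = 100.5 mg → 100 mg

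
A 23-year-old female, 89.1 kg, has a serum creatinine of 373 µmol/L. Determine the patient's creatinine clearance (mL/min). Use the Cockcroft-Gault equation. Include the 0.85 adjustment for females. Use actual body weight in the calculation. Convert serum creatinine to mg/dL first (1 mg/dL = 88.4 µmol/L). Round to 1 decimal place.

SCr = 373 / 88.4 = 4.219 mg/dL
CrCl = (140 − 23) × 89.1 / (72 × 4.219) × 0.85 = 10424.7 / 303.77 × 0.85 ≈ 29.2 mL/min

29.2 mL/min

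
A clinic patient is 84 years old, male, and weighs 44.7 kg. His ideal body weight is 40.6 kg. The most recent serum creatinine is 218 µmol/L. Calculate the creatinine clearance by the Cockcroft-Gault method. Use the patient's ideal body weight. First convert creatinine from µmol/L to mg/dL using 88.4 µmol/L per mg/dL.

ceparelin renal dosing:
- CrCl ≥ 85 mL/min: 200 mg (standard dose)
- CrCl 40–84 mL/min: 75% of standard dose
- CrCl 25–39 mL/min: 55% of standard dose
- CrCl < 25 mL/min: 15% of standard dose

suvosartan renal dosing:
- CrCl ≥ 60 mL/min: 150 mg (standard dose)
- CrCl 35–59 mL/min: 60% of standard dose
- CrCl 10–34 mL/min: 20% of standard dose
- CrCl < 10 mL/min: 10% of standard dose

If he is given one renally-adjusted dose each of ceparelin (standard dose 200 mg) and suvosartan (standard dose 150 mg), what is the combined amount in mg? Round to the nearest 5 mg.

SCr = 218 / 88.4 = 2.466 mg/dL
CrCl = (140 − 84) × 40.6 / (72 × 2.466) = 2273.6 / 177.55 ≈ 12.8 mL/min
CrCl ≈ 13 mL/min.
ceparelin: < 25 mL/min → 15% of 200 mg = 30 mg.
suvosartan: 10–34 mL/min → 20% of 150 mg = 30 mg.
Total = 30 + 30 = 60 mg.

60 mg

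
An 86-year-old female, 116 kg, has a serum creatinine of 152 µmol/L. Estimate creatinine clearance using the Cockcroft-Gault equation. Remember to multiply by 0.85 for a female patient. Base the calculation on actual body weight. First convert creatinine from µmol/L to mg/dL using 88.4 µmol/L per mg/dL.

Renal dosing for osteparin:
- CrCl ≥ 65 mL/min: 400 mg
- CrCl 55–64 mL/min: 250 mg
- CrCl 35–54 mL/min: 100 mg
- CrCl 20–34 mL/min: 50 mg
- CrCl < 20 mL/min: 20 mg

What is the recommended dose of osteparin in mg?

100 mg

SCr = 152 / 88.4 = 1.719 mg/dL
CrCl = (140 − 86) × 116 / (72 × 1.719) × 0.85 = 6264.0 / 123.77 × 0.85 ≈ 43.0 mL/min
CrCl ≈ 43 mL/min → bracket 35–54 mL/min.
Dose for this bracket: 100 mg.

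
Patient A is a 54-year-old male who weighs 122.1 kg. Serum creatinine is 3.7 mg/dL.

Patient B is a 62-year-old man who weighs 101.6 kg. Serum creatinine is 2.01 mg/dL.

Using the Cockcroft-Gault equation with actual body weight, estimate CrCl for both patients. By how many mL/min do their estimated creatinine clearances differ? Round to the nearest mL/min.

15 mL/min

Patient A: CrCl = (140 − 54) × 122.1 / (72 × 3.7) = 10500.6 / 266.40 ≈ 39.4 mL/min
Patient B: CrCl = (140 − 62) × 101.6 / (72 × 2.01) = 7924.8 / 144.72 ≈ 54.8 mL/min
|39.4 − 54.8| = 15.4 mL/min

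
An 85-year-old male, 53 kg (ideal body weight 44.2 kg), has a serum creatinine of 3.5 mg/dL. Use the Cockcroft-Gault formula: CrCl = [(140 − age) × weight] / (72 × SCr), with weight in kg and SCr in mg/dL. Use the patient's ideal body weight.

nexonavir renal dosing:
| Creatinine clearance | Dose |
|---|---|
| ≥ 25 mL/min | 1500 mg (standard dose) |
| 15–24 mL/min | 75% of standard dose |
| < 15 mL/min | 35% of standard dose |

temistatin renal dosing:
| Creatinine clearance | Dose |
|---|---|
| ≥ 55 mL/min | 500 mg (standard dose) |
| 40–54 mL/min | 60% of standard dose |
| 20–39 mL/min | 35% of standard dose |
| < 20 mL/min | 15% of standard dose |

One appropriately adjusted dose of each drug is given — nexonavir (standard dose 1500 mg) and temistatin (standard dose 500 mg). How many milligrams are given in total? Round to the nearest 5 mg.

CrCl = (140 − 85) × 44.2 / (72 × 3.5) = 2431.0 / 252.00 ≈ 9.6 mL/min
CrCl ≈ 10 mL/min.
nexonavir: < 15 mL/min → 35% of 1500 mg = 525 mg.
temistatin: < 20 mL/min → 15% of 500 mg = 75 mg.
Total = 525 + 75 = 600 mg.

600 mg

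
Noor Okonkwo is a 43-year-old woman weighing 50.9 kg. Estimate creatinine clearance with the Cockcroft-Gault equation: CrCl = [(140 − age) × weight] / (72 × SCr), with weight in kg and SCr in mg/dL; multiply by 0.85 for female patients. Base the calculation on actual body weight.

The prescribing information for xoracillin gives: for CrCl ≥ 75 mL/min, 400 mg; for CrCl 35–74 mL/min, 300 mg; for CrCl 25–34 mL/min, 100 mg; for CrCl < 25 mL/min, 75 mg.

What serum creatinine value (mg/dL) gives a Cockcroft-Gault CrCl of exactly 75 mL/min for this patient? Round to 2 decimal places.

Standard dose requires CrCl ≥ 75 mL/min.
Set (140 − 43) × 50.9 × 0.85 / (72 × SCr) = 75
SCr = (140 − 43) × 50.9 × 0.85 / (72 × 75) = 0.777 mg/dL

0.78 mg/dL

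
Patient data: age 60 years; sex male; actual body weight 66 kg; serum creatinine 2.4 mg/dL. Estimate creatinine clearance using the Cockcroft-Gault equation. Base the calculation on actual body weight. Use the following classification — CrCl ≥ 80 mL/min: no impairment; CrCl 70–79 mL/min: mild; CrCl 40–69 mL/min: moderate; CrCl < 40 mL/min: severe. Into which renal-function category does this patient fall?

CrCl = (140 − 60) × 66 / (72 × 2.4) = 5280.0 / 172.80 ≈ 30.6 mL/min
31 mL/min falls in the 'severe' range.

severe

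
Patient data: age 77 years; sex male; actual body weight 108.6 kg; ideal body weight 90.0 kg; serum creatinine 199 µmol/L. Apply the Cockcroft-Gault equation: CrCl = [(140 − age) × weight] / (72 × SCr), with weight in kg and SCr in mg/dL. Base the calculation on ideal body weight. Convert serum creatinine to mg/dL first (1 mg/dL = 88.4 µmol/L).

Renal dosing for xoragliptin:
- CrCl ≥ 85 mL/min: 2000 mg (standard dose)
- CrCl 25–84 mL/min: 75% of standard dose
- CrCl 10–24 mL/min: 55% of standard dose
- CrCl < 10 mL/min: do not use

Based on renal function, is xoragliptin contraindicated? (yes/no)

no

SCr = 199 / 88.4 = 2.251 mg/dL
CrCl = (140 − 77) × 90 / (72 × 2.251) = 5670.0 / 162.07 ≈ 35.0 mL/min
CrCl ≈ 35 mL/min, which is ≥ 10 mL/min.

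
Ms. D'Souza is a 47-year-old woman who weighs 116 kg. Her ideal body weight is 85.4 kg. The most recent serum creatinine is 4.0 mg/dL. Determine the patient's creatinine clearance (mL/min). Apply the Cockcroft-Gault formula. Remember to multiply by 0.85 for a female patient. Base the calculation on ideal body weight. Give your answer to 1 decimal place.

CrCl = (140 − 47) × 85.4 / (72 × 4) × 0.85 = 7942.2 / 288.00 × 0.85 ≈ 23.4 mL/min

23.4 mL/min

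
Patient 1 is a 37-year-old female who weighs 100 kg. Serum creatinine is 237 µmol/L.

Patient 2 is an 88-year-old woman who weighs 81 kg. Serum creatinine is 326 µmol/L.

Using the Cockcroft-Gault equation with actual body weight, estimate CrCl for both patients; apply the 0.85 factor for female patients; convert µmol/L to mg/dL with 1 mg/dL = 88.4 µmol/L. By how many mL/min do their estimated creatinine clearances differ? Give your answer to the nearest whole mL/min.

Patient 1: SCr = 237 / 88.4 = 2.681 mg/dL
Patient 1: CrCl = (140 − 37) × 100 / (72 × 2.681) × 0.85 = 10300.0 / 193.03 × 0.85 ≈ 45.4 mL/min
Patient 2: SCr = 326 / 88.4 = 3.688 mg/dL
Patient 2: CrCl = (140 − 88) × 81 / (72 × 3.688) × 0.85 = 4212.0 / 265.54 × 0.85 ≈ 13.5 mL/min
|45.4 − 13.5| = 31.9 mL/min

32 mL/min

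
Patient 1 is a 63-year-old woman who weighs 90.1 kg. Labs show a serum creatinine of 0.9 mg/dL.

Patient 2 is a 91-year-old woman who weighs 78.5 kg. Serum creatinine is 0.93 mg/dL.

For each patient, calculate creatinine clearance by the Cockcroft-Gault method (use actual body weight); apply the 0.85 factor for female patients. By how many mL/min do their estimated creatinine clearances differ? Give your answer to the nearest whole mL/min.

42 mL/min

Patient 1: CrCl = (140 − 63) × 90.1 / (72 × 0.9) × 0.85 = 6937.7 / 64.80 × 0.85 ≈ 91.0 mL/min
Patient 2: CrCl = (140 − 91) × 78.5 / (72 × 0.93) × 0.85 = 3846.5 / 66.96 × 0.85 ≈ 48.8 mL/min
|91.0 − 48.8| = 42.2 mL/min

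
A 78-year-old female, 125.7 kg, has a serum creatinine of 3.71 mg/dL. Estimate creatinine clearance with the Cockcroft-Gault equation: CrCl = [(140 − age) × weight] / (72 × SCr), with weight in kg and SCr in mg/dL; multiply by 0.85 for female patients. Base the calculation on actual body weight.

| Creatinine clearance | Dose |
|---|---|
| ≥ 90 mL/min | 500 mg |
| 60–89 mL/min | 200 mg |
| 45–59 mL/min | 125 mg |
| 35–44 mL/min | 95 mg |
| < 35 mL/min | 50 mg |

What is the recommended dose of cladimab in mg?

50 mg

CrCl = (140 − 78) × 125.7 / (72 × 3.71) × 0.85 = 7793.4 / 267.12 × 0.85 ≈ 24.8 mL/min
CrCl ≈ 25 mL/min → bracket < 35 mL/min.
Dose for this bracket: 50 mg.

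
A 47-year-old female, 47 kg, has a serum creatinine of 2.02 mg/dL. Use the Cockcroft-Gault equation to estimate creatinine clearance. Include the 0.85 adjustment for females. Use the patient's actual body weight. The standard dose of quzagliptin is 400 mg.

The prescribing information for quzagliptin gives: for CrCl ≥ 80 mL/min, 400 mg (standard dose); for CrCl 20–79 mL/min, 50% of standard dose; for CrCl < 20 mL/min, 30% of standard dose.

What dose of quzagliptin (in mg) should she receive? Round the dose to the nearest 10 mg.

CrCl = (140 − 47) × 47 / (72 × 2.02) × 0.85 = 4371.0 / 145.44 × 0.85 ≈ 25.5 mL/min
CrCl ≈ 26 mL/min → bracket 20–79 mL/min.
50% of 400 mg = 200 mg

200 mg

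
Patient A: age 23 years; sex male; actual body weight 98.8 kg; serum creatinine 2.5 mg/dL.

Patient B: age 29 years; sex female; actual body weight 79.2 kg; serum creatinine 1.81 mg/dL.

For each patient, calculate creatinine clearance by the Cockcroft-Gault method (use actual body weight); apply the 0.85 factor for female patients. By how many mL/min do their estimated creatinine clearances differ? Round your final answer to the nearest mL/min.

7 mL/min

Patient A: CrCl = (140 − 23) × 98.8 / (72 × 2.5) = 11559.6 / 180.00 ≈ 64.2 mL/min
Patient B: CrCl = (140 − 29) × 79.2 / (72 × 1.81) × 0.85 = 8791.2 / 130.32 × 0.85 ≈ 57.3 mL/min
|64.2 − 57.3| = 6.9 mL/min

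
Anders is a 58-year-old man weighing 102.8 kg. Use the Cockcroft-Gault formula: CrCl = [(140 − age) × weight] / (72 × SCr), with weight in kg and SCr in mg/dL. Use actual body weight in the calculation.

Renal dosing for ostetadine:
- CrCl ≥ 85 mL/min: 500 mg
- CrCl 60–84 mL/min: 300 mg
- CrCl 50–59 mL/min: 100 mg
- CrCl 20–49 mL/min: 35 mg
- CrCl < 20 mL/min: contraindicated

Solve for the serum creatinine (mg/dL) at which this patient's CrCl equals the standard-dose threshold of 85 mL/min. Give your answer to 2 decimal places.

Standard dose requires CrCl ≥ 85 mL/min.
Set (140 − 58) × 102.8 / (72 × SCr) = 85
SCr = (140 − 58) × 102.8 / (72 × 85) = 1.377 mg/dL

1.38 mg/dL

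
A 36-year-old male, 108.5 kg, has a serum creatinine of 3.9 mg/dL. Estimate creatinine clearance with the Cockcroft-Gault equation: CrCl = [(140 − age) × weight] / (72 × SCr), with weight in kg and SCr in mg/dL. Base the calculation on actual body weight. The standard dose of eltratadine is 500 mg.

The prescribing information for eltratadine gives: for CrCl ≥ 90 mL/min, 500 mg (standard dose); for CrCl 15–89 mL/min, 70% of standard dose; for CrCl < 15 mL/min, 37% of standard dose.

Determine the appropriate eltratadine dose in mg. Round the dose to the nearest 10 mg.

350 mg

CrCl = (140 − 36) × 108.5 / (72 × 3.9) = 11284.0 / 280.80 ≈ 40.2 mL/min
CrCl ≈ 40 mL/min → bracket 15–89 mL/min.
70% of 500 mg = 350 mg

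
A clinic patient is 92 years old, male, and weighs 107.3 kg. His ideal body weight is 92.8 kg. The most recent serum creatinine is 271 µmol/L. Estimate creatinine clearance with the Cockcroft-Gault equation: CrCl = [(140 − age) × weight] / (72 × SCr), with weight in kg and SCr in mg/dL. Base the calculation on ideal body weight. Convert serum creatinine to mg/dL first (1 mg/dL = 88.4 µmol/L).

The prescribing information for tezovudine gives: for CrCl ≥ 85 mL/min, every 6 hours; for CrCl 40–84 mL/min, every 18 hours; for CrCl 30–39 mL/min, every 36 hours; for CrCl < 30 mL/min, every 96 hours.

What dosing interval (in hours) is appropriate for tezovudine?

SCr = 271 / 88.4 = 3.066 mg/dL
CrCl = (140 − 92) × 92.8 / (72 × 3.066) = 4454.4 / 220.75 ≈ 20.2 mL/min
CrCl ≈ 20 mL/min → bracket < 30 mL/min → every 96 hours.

every 96 hours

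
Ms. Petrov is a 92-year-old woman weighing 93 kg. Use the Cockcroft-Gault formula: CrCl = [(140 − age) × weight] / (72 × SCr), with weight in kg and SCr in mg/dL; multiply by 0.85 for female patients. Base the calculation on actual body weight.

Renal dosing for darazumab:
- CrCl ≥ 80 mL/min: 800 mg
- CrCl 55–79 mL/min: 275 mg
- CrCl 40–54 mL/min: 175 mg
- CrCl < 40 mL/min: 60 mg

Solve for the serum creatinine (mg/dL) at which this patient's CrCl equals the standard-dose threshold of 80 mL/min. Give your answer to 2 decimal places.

Standard dose requires CrCl ≥ 80 mL/min.
Set (140 − 92) × 93 × 0.85 / (72 × SCr) = 80
SCr = (140 − 92) × 93 × 0.85 / (72 × 80) = 0.659 mg/dL

0.66 mg/dL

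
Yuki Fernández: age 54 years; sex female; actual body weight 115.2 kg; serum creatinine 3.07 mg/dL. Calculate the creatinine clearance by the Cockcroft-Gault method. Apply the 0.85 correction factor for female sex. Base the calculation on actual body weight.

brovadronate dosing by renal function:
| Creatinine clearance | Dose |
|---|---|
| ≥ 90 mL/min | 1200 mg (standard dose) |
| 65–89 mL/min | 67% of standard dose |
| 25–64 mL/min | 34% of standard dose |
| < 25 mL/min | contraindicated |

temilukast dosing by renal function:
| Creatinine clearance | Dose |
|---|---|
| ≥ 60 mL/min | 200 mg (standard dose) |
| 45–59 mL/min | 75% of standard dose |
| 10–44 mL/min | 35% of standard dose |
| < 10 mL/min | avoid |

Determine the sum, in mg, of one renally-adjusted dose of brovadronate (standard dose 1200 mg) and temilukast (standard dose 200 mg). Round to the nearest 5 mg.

CrCl = (140 − 54) × 115.2 / (72 × 3.07) × 0.85 = 9907.2 / 221.04 × 0.85 ≈ 38.1 mL/min
CrCl ≈ 38 mL/min.
brovadronate: 25–64 mL/min → 34% of 1200 mg = 408 mg.
temilukast: 10–44 mL/min → 35% of 200 mg = 70 mg.
Total = 408 + 70 = 478 mg.

480 mg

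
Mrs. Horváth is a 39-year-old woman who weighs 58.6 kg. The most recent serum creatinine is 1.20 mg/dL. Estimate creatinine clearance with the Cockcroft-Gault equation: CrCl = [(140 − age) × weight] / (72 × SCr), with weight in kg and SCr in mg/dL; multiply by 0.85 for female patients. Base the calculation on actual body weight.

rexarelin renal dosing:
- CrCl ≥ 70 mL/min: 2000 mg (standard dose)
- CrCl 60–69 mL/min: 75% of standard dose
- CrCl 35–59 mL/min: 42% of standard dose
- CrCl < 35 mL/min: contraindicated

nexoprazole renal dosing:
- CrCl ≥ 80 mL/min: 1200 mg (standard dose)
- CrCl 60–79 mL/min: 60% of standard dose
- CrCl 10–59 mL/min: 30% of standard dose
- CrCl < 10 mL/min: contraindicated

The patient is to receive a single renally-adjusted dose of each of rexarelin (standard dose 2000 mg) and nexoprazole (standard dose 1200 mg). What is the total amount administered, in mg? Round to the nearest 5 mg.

1200 mg

CrCl = (140 − 39) × 58.6 / (72 × 1.2) × 0.85 = 5918.6 / 86.40 × 0.85 ≈ 58.2 mL/min
CrCl ≈ 58 mL/min.
rexarelin: 35–59 mL/min → 42% of 2000 mg = 840 mg.
nexoprazole: 10–59 mL/min → 30% of 1200 mg = 360 mg.
Total = 840 + 360 = 1200 mg.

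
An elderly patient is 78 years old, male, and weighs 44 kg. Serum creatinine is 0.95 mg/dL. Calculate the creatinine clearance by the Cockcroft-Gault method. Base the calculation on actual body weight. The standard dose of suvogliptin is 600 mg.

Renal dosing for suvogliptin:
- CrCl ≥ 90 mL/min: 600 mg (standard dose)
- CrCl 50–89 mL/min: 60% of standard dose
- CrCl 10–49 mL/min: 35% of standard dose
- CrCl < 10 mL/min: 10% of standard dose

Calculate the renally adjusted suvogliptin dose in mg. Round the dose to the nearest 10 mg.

210 mg

CrCl = (140 − 78) × 44 / (72 × 0.95) = 2728.0 / 68.40 ≈ 39.9 mL/min
CrCl ≈ 40 mL/min → bracket 10–49 mL/min.
35% of 600 mg = 210 mg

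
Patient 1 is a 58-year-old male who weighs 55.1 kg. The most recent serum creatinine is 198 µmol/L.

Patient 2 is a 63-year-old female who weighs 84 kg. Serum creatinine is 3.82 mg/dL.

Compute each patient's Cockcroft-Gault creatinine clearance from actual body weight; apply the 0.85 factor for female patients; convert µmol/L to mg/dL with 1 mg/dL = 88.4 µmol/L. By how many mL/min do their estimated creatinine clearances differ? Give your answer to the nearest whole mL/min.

8 mL/min

Patient 1: SCr = 198 / 88.4 = 2.24 mg/dL
Patient 1: CrCl = (140 − 58) × 55.1 / (72 × 2.24) = 4518.2 / 161.28 ≈ 28.0 mL/min
Patient 2: CrCl = (140 − 63) × 84 / (72 × 3.82) × 0.85 = 6468.0 / 275.04 × 0.85 ≈ 20.0 mL/min
|28.0 − 20.0| = 8.0 mL/min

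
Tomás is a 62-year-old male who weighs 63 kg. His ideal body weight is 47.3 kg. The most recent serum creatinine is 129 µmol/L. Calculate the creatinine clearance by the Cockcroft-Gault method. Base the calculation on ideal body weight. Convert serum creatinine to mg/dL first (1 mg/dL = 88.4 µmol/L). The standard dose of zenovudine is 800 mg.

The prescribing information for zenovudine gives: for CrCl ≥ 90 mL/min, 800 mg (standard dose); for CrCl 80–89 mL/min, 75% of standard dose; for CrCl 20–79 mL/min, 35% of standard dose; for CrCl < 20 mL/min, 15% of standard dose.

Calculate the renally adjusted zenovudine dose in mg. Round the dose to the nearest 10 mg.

SCr = 129 / 88.4 = 1.459 mg/dL
CrCl = (140 − 62) × 47.3 / (72 × 1.459) = 3689.4 / 105.05 ≈ 35.1 mL/min
CrCl ≈ 35 mL/min → bracket 20–79 mL/min.
35% of 800 mg = 280 mg

280 mg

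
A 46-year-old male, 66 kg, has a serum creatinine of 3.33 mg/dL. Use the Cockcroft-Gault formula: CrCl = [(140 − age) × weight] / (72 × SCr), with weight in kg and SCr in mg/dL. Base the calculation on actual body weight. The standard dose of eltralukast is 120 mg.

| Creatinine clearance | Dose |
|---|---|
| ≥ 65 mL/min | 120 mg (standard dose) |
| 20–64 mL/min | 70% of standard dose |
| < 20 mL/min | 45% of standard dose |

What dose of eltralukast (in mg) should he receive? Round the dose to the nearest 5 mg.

85 mg

CrCl = (140 − 46) × 66 / (72 × 3.33) = 6204.0 / 239.76 ≈ 25.9 mL/min
CrCl ≈ 26 mL/min → bracket 20–64 mL/min.
70% of 120 mg = 84 mg → 85 mg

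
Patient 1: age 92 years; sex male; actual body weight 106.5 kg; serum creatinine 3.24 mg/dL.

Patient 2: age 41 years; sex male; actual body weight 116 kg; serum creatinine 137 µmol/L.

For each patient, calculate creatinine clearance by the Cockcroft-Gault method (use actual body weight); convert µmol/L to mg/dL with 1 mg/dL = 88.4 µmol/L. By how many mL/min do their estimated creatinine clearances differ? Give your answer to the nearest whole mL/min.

Patient 1: CrCl = (140 − 92) × 106.5 / (72 × 3.24) = 5112.0 / 233.28 ≈ 21.9 mL/min
Patient 2: SCr = 137 / 88.4 = 1.55 mg/dL
Patient 2: CrCl = (140 − 41) × 116 / (72 × 1.55) = 11484.0 / 111.60 ≈ 102.9 mL/min
|21.9 − 102.9| = 81.0 mL/min

81 mL/min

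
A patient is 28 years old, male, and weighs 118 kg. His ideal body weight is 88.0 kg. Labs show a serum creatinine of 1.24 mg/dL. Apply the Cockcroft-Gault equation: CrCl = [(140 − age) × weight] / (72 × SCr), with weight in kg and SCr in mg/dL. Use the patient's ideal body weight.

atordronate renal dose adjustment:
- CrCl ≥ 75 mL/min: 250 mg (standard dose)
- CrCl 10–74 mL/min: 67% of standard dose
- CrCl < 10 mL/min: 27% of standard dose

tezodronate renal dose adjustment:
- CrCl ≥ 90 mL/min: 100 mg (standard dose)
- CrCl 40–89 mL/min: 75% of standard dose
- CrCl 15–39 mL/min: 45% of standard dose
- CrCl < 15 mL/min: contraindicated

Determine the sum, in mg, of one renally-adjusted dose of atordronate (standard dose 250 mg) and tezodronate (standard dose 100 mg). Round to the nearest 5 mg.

350 mg

CrCl = (140 − 28) × 88 / (72 × 1.24) = 9856.0 / 89.28 ≈ 110.4 mL/min
CrCl ≈ 110 mL/min.
atordronate: ≥ 75 mL/min → 100% of 250 mg = 250 mg.
tezodronate: ≥ 90 mL/min → 100% of 100 mg = 100 mg.
Total = 250 + 100 = 350 mg.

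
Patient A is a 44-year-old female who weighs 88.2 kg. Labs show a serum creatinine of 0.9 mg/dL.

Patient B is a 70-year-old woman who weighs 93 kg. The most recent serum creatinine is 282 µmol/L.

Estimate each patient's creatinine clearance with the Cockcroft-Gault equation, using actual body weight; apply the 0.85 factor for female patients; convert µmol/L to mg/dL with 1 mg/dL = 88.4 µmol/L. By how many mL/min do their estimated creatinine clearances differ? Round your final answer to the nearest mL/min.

87 mL/min

Patient A: CrCl = (140 − 44) × 88.2 / (72 × 0.9) × 0.85 = 8467.2 / 64.80 × 0.85 ≈ 111.1 mL/min
Patient B: SCr = 282 / 88.4 = 3.19 mg/dL
Patient B: CrCl = (140 − 70) × 93 / (72 × 3.19) × 0.85 = 6510.0 / 229.68 × 0.85 ≈ 24.1 mL/min
|111.1 − 24.1| = 87.0 mL/min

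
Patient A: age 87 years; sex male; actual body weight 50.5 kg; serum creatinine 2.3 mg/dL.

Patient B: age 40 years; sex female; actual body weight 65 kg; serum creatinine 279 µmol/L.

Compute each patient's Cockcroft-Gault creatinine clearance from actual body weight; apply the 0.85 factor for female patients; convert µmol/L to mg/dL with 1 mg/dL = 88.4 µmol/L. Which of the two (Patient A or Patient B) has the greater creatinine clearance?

Patient B

Patient A: CrCl = (140 − 87) × 50.5 / (72 × 2.3) = 2676.5 / 165.60 ≈ 16.2 mL/min
Patient B: SCr = 279 / 88.4 = 3.156 mg/dL
Patient B: CrCl = (140 − 40) × 65 / (72 × 3.156) × 0.85 = 6500.0 / 227.23 × 0.85 ≈ 24.3 mL/min
16.2 vs 24.3 mL/min → Patient B is higher.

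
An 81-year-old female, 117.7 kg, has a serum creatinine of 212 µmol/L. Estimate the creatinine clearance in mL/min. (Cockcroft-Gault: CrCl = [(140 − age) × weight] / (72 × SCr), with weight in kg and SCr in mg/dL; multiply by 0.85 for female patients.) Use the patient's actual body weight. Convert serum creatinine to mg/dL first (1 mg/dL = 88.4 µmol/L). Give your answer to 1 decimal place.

SCr = 212 / 88.4 = 2.398 mg/dL
CrCl = (140 − 81) × 117.7 / (72 × 2.398) × 0.85 = 6944.3 / 172.66 × 0.85 ≈ 34.2 mL/min

34.2 mL/min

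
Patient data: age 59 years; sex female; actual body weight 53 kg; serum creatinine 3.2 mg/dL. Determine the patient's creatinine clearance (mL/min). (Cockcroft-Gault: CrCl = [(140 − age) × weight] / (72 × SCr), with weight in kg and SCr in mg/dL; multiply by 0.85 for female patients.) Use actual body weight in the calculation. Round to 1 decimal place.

CrCl = (140 − 59) × 53 / (72 × 3.2) × 0.85 = 4293.0 / 230.40 × 0.85 ≈ 15.8 mL/min

15.8 mL/min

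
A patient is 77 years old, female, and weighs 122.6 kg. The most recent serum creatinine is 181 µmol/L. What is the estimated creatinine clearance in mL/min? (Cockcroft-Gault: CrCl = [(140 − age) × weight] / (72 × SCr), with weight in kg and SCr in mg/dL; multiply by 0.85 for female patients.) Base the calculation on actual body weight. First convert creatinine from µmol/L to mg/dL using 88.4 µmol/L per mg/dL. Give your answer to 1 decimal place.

SCr = 181 / 88.4 = 2.048 mg/dL
CrCl = (140 − 77) × 122.6 / (72 × 2.048) × 0.85 = 7723.8 / 147.46 × 0.85 ≈ 44.5 mL/min

44.5 mL/min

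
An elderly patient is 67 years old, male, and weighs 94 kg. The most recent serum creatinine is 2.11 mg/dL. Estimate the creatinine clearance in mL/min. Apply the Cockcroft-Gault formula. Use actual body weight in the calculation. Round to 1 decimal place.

CrCl = (140 − 67) × 94 / (72 × 2.11) = 6862.0 / 151.92 ≈ 45.2 mL/min

45.2 mL/min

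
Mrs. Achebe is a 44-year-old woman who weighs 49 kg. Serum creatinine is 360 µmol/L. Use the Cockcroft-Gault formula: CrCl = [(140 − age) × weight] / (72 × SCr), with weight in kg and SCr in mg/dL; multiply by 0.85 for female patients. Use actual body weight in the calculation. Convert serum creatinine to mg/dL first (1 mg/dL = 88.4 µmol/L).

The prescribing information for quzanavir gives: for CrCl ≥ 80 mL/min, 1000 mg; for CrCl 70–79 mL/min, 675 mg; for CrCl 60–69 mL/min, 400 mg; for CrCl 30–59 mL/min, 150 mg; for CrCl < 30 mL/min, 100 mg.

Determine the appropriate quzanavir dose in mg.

100 mg

SCr = 360 / 88.4 = 4.072 mg/dL
CrCl = (140 − 44) × 49 / (72 × 4.072) × 0.85 = 4704.0 / 293.18 × 0.85 ≈ 13.6 mL/min
CrCl ≈ 14 mL/min → bracket < 30 mL/min.
Dose for this bracket: 100 mg.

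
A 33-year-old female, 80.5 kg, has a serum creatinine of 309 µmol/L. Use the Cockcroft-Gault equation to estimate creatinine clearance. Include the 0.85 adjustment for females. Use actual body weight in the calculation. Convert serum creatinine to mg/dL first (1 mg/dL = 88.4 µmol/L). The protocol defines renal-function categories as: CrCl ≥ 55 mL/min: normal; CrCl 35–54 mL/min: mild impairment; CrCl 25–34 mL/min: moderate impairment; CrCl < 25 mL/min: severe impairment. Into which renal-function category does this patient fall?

SCr = 309 / 88.4 = 3.495 mg/dL
CrCl = (140 − 33) × 80.5 / (72 × 3.495) × 0.85 = 8613.5 / 251.64 × 0.85 ≈ 29.1 mL/min
29 mL/min falls in the 'moderate impairment' range.

moderate impairment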